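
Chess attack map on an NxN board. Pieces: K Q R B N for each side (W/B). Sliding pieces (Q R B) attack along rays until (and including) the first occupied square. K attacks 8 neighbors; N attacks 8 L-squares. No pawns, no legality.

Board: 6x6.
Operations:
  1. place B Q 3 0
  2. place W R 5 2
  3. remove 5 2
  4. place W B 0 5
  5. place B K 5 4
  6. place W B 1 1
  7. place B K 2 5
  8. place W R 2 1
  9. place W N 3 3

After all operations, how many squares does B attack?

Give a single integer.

Answer: 21

Derivation:
Op 1: place BQ@(3,0)
Op 2: place WR@(5,2)
Op 3: remove (5,2)
Op 4: place WB@(0,5)
Op 5: place BK@(5,4)
Op 6: place WB@(1,1)
Op 7: place BK@(2,5)
Op 8: place WR@(2,1)
Op 9: place WN@(3,3)
Per-piece attacks for B:
  BK@(2,5): attacks (2,4) (3,5) (1,5) (3,4) (1,4)
  BQ@(3,0): attacks (3,1) (3,2) (3,3) (4,0) (5,0) (2,0) (1,0) (0,0) (4,1) (5,2) (2,1) [ray(0,1) blocked at (3,3); ray(-1,1) blocked at (2,1)]
  BK@(5,4): attacks (5,5) (5,3) (4,4) (4,5) (4,3)
Union (21 distinct): (0,0) (1,0) (1,4) (1,5) (2,0) (2,1) (2,4) (3,1) (3,2) (3,3) (3,4) (3,5) (4,0) (4,1) (4,3) (4,4) (4,5) (5,0) (5,2) (5,3) (5,5)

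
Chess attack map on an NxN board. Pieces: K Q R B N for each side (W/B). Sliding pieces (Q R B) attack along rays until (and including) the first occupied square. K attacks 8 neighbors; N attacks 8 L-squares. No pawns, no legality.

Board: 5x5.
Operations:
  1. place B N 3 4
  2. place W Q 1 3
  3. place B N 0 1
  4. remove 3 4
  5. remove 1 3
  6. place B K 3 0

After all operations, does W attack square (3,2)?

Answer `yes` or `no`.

Op 1: place BN@(3,4)
Op 2: place WQ@(1,3)
Op 3: place BN@(0,1)
Op 4: remove (3,4)
Op 5: remove (1,3)
Op 6: place BK@(3,0)
Per-piece attacks for W:
W attacks (3,2): no

Answer: no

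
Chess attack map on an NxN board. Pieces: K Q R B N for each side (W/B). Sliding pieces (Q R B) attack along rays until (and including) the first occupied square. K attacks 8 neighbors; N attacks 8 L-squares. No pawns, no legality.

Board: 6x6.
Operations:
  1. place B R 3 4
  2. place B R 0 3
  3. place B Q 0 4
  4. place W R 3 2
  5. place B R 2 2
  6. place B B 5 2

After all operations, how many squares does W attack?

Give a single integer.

Answer: 7

Derivation:
Op 1: place BR@(3,4)
Op 2: place BR@(0,3)
Op 3: place BQ@(0,4)
Op 4: place WR@(3,2)
Op 5: place BR@(2,2)
Op 6: place BB@(5,2)
Per-piece attacks for W:
  WR@(3,2): attacks (3,3) (3,4) (3,1) (3,0) (4,2) (5,2) (2,2) [ray(0,1) blocked at (3,4); ray(1,0) blocked at (5,2); ray(-1,0) blocked at (2,2)]
Union (7 distinct): (2,2) (3,0) (3,1) (3,3) (3,4) (4,2) (5,2)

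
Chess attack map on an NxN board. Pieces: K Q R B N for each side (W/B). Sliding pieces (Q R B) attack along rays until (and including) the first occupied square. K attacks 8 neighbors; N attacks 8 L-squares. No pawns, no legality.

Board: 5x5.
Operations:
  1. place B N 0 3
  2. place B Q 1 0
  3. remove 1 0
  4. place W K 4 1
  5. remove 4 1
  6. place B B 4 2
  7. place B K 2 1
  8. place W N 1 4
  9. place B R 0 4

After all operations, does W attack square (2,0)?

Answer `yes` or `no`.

Answer: no

Derivation:
Op 1: place BN@(0,3)
Op 2: place BQ@(1,0)
Op 3: remove (1,0)
Op 4: place WK@(4,1)
Op 5: remove (4,1)
Op 6: place BB@(4,2)
Op 7: place BK@(2,1)
Op 8: place WN@(1,4)
Op 9: place BR@(0,4)
Per-piece attacks for W:
  WN@(1,4): attacks (2,2) (3,3) (0,2)
W attacks (2,0): no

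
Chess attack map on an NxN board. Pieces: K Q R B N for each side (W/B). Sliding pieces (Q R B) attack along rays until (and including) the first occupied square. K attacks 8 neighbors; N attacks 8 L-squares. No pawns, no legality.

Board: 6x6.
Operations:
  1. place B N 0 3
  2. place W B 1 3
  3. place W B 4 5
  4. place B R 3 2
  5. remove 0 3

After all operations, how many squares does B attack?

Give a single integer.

Answer: 10

Derivation:
Op 1: place BN@(0,3)
Op 2: place WB@(1,3)
Op 3: place WB@(4,5)
Op 4: place BR@(3,2)
Op 5: remove (0,3)
Per-piece attacks for B:
  BR@(3,2): attacks (3,3) (3,4) (3,5) (3,1) (3,0) (4,2) (5,2) (2,2) (1,2) (0,2)
Union (10 distinct): (0,2) (1,2) (2,2) (3,0) (3,1) (3,3) (3,4) (3,5) (4,2) (5,2)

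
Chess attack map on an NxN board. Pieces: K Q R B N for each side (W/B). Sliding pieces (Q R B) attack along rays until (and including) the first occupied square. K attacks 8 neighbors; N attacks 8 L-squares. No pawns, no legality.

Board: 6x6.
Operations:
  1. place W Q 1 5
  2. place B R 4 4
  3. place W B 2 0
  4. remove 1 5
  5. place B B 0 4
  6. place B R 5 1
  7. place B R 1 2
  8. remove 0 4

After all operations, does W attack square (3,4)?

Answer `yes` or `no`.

Answer: no

Derivation:
Op 1: place WQ@(1,5)
Op 2: place BR@(4,4)
Op 3: place WB@(2,0)
Op 4: remove (1,5)
Op 5: place BB@(0,4)
Op 6: place BR@(5,1)
Op 7: place BR@(1,2)
Op 8: remove (0,4)
Per-piece attacks for W:
  WB@(2,0): attacks (3,1) (4,2) (5,3) (1,1) (0,2)
W attacks (3,4): no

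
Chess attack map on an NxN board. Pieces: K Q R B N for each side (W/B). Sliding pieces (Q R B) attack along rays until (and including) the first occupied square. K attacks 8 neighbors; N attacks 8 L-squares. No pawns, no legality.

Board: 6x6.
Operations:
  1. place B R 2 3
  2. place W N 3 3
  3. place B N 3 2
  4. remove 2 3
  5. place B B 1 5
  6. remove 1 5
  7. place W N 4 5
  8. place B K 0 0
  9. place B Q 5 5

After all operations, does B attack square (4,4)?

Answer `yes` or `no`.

Op 1: place BR@(2,3)
Op 2: place WN@(3,3)
Op 3: place BN@(3,2)
Op 4: remove (2,3)
Op 5: place BB@(1,5)
Op 6: remove (1,5)
Op 7: place WN@(4,5)
Op 8: place BK@(0,0)
Op 9: place BQ@(5,5)
Per-piece attacks for B:
  BK@(0,0): attacks (0,1) (1,0) (1,1)
  BN@(3,2): attacks (4,4) (5,3) (2,4) (1,3) (4,0) (5,1) (2,0) (1,1)
  BQ@(5,5): attacks (5,4) (5,3) (5,2) (5,1) (5,0) (4,5) (4,4) (3,3) [ray(-1,0) blocked at (4,5); ray(-1,-1) blocked at (3,3)]
B attacks (4,4): yes

Answer: yes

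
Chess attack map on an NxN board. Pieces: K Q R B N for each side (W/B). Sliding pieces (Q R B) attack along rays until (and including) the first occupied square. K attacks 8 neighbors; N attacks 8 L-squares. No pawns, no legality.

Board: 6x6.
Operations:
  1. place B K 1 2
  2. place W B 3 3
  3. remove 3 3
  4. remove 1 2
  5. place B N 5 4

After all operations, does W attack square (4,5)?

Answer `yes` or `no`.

Answer: no

Derivation:
Op 1: place BK@(1,2)
Op 2: place WB@(3,3)
Op 3: remove (3,3)
Op 4: remove (1,2)
Op 5: place BN@(5,4)
Per-piece attacks for W:
W attacks (4,5): no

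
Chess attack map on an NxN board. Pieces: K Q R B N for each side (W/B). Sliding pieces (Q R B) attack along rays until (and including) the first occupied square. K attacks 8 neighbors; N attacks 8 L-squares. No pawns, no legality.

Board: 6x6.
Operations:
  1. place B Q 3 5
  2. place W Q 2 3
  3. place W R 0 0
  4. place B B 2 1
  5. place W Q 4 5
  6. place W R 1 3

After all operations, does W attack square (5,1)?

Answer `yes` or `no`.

Op 1: place BQ@(3,5)
Op 2: place WQ@(2,3)
Op 3: place WR@(0,0)
Op 4: place BB@(2,1)
Op 5: place WQ@(4,5)
Op 6: place WR@(1,3)
Per-piece attacks for W:
  WR@(0,0): attacks (0,1) (0,2) (0,3) (0,4) (0,5) (1,0) (2,0) (3,0) (4,0) (5,0)
  WR@(1,3): attacks (1,4) (1,5) (1,2) (1,1) (1,0) (2,3) (0,3) [ray(1,0) blocked at (2,3)]
  WQ@(2,3): attacks (2,4) (2,5) (2,2) (2,1) (3,3) (4,3) (5,3) (1,3) (3,4) (4,5) (3,2) (4,1) (5,0) (1,4) (0,5) (1,2) (0,1) [ray(0,-1) blocked at (2,1); ray(-1,0) blocked at (1,3); ray(1,1) blocked at (4,5)]
  WQ@(4,5): attacks (4,4) (4,3) (4,2) (4,1) (4,0) (5,5) (3,5) (5,4) (3,4) (2,3) [ray(-1,0) blocked at (3,5); ray(-1,-1) blocked at (2,3)]
W attacks (5,1): no

Answer: no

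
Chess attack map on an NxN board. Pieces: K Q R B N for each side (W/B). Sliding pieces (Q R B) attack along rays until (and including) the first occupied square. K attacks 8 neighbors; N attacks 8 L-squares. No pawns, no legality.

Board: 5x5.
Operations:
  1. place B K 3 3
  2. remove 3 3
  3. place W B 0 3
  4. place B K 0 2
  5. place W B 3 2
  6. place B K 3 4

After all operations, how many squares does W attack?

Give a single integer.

Op 1: place BK@(3,3)
Op 2: remove (3,3)
Op 3: place WB@(0,3)
Op 4: place BK@(0,2)
Op 5: place WB@(3,2)
Op 6: place BK@(3,4)
Per-piece attacks for W:
  WB@(0,3): attacks (1,4) (1,2) (2,1) (3,0)
  WB@(3,2): attacks (4,3) (4,1) (2,3) (1,4) (2,1) (1,0)
Union (8 distinct): (1,0) (1,2) (1,4) (2,1) (2,3) (3,0) (4,1) (4,3)

Answer: 8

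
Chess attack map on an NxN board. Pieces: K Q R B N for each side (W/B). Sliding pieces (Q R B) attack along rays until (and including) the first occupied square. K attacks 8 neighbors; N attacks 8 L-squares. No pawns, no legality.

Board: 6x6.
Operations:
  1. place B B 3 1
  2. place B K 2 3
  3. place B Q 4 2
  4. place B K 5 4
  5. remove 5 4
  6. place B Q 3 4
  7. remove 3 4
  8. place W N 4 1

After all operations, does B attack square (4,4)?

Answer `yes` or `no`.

Op 1: place BB@(3,1)
Op 2: place BK@(2,3)
Op 3: place BQ@(4,2)
Op 4: place BK@(5,4)
Op 5: remove (5,4)
Op 6: place BQ@(3,4)
Op 7: remove (3,4)
Op 8: place WN@(4,1)
Per-piece attacks for B:
  BK@(2,3): attacks (2,4) (2,2) (3,3) (1,3) (3,4) (3,2) (1,4) (1,2)
  BB@(3,1): attacks (4,2) (4,0) (2,2) (1,3) (0,4) (2,0) [ray(1,1) blocked at (4,2)]
  BQ@(4,2): attacks (4,3) (4,4) (4,5) (4,1) (5,2) (3,2) (2,2) (1,2) (0,2) (5,3) (5,1) (3,3) (2,4) (1,5) (3,1) [ray(0,-1) blocked at (4,1); ray(-1,-1) blocked at (3,1)]
B attacks (4,4): yes

Answer: yes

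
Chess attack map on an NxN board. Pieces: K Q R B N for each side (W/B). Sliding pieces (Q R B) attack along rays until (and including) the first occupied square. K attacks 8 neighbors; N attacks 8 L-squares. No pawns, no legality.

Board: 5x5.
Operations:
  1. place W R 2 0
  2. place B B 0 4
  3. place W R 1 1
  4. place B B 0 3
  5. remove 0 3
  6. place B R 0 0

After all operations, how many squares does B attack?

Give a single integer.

Answer: 10

Derivation:
Op 1: place WR@(2,0)
Op 2: place BB@(0,4)
Op 3: place WR@(1,1)
Op 4: place BB@(0,3)
Op 5: remove (0,3)
Op 6: place BR@(0,0)
Per-piece attacks for B:
  BR@(0,0): attacks (0,1) (0,2) (0,3) (0,4) (1,0) (2,0) [ray(0,1) blocked at (0,4); ray(1,0) blocked at (2,0)]
  BB@(0,4): attacks (1,3) (2,2) (3,1) (4,0)
Union (10 distinct): (0,1) (0,2) (0,3) (0,4) (1,0) (1,3) (2,0) (2,2) (3,1) (4,0)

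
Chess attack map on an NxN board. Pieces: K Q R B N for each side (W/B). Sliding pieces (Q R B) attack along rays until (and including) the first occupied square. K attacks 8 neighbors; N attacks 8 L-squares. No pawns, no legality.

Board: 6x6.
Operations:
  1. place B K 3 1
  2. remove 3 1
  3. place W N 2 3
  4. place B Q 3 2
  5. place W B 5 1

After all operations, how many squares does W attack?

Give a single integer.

Answer: 11

Derivation:
Op 1: place BK@(3,1)
Op 2: remove (3,1)
Op 3: place WN@(2,3)
Op 4: place BQ@(3,2)
Op 5: place WB@(5,1)
Per-piece attacks for W:
  WN@(2,3): attacks (3,5) (4,4) (1,5) (0,4) (3,1) (4,2) (1,1) (0,2)
  WB@(5,1): attacks (4,2) (3,3) (2,4) (1,5) (4,0)
Union (11 distinct): (0,2) (0,4) (1,1) (1,5) (2,4) (3,1) (3,3) (3,5) (4,0) (4,2) (4,4)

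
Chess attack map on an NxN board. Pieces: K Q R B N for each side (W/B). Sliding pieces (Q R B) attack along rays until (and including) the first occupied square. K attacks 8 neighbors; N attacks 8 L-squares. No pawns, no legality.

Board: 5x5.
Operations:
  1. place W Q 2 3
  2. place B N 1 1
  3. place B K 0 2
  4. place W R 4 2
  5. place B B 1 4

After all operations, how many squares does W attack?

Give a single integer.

Op 1: place WQ@(2,3)
Op 2: place BN@(1,1)
Op 3: place BK@(0,2)
Op 4: place WR@(4,2)
Op 5: place BB@(1,4)
Per-piece attacks for W:
  WQ@(2,3): attacks (2,4) (2,2) (2,1) (2,0) (3,3) (4,3) (1,3) (0,3) (3,4) (3,2) (4,1) (1,4) (1,2) (0,1) [ray(-1,1) blocked at (1,4)]
  WR@(4,2): attacks (4,3) (4,4) (4,1) (4,0) (3,2) (2,2) (1,2) (0,2) [ray(-1,0) blocked at (0,2)]
Union (17 distinct): (0,1) (0,2) (0,3) (1,2) (1,3) (1,4) (2,0) (2,1) (2,2) (2,4) (3,2) (3,3) (3,4) (4,0) (4,1) (4,3) (4,4)

Answer: 17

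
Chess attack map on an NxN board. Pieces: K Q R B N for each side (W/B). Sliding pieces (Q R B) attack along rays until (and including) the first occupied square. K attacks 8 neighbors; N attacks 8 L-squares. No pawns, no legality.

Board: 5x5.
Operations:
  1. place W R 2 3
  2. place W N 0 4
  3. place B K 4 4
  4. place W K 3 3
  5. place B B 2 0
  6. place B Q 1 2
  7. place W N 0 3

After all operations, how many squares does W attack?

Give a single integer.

Answer: 15

Derivation:
Op 1: place WR@(2,3)
Op 2: place WN@(0,4)
Op 3: place BK@(4,4)
Op 4: place WK@(3,3)
Op 5: place BB@(2,0)
Op 6: place BQ@(1,2)
Op 7: place WN@(0,3)
Per-piece attacks for W:
  WN@(0,3): attacks (2,4) (1,1) (2,2)
  WN@(0,4): attacks (1,2) (2,3)
  WR@(2,3): attacks (2,4) (2,2) (2,1) (2,0) (3,3) (1,3) (0,3) [ray(0,-1) blocked at (2,0); ray(1,0) blocked at (3,3); ray(-1,0) blocked at (0,3)]
  WK@(3,3): attacks (3,4) (3,2) (4,3) (2,3) (4,4) (4,2) (2,4) (2,2)
Union (15 distinct): (0,3) (1,1) (1,2) (1,3) (2,0) (2,1) (2,2) (2,3) (2,4) (3,2) (3,3) (3,4) (4,2) (4,3) (4,4)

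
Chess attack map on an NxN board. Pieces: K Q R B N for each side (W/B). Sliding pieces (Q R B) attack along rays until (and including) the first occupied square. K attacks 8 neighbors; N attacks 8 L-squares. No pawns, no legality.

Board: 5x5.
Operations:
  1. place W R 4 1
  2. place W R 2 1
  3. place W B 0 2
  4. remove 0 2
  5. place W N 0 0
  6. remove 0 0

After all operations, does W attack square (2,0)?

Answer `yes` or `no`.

Op 1: place WR@(4,1)
Op 2: place WR@(2,1)
Op 3: place WB@(0,2)
Op 4: remove (0,2)
Op 5: place WN@(0,0)
Op 6: remove (0,0)
Per-piece attacks for W:
  WR@(2,1): attacks (2,2) (2,3) (2,4) (2,0) (3,1) (4,1) (1,1) (0,1) [ray(1,0) blocked at (4,1)]
  WR@(4,1): attacks (4,2) (4,3) (4,4) (4,0) (3,1) (2,1) [ray(-1,0) blocked at (2,1)]
W attacks (2,0): yes

Answer: yes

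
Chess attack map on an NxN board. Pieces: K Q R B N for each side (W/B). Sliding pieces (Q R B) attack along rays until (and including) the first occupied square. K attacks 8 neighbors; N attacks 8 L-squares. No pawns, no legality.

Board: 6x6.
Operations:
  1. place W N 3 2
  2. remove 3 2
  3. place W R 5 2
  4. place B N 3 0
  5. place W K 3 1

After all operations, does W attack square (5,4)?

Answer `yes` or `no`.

Answer: yes

Derivation:
Op 1: place WN@(3,2)
Op 2: remove (3,2)
Op 3: place WR@(5,2)
Op 4: place BN@(3,0)
Op 5: place WK@(3,1)
Per-piece attacks for W:
  WK@(3,1): attacks (3,2) (3,0) (4,1) (2,1) (4,2) (4,0) (2,2) (2,0)
  WR@(5,2): attacks (5,3) (5,4) (5,5) (5,1) (5,0) (4,2) (3,2) (2,2) (1,2) (0,2)
W attacks (5,4): yes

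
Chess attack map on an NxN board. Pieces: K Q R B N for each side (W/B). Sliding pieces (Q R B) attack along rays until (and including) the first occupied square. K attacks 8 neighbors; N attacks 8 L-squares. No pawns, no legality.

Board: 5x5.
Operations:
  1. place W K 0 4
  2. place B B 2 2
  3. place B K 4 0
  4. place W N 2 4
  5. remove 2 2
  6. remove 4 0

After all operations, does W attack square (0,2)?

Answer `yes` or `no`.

Answer: no

Derivation:
Op 1: place WK@(0,4)
Op 2: place BB@(2,2)
Op 3: place BK@(4,0)
Op 4: place WN@(2,4)
Op 5: remove (2,2)
Op 6: remove (4,0)
Per-piece attacks for W:
  WK@(0,4): attacks (0,3) (1,4) (1,3)
  WN@(2,4): attacks (3,2) (4,3) (1,2) (0,3)
W attacks (0,2): no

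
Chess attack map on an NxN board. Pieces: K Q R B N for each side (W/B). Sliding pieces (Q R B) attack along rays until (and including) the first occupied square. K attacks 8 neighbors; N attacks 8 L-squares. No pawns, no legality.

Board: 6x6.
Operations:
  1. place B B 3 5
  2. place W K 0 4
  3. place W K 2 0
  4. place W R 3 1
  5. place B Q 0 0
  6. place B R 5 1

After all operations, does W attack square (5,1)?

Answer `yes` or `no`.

Op 1: place BB@(3,5)
Op 2: place WK@(0,4)
Op 3: place WK@(2,0)
Op 4: place WR@(3,1)
Op 5: place BQ@(0,0)
Op 6: place BR@(5,1)
Per-piece attacks for W:
  WK@(0,4): attacks (0,5) (0,3) (1,4) (1,5) (1,3)
  WK@(2,0): attacks (2,1) (3,0) (1,0) (3,1) (1,1)
  WR@(3,1): attacks (3,2) (3,3) (3,4) (3,5) (3,0) (4,1) (5,1) (2,1) (1,1) (0,1) [ray(0,1) blocked at (3,5); ray(1,0) blocked at (5,1)]
W attacks (5,1): yes

Answer: yes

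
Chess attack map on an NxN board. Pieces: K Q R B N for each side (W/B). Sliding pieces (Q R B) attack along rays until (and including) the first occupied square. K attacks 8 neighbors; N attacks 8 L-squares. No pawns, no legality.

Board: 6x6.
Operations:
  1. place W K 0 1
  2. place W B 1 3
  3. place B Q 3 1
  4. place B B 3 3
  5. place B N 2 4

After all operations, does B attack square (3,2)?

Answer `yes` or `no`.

Answer: yes

Derivation:
Op 1: place WK@(0,1)
Op 2: place WB@(1,3)
Op 3: place BQ@(3,1)
Op 4: place BB@(3,3)
Op 5: place BN@(2,4)
Per-piece attacks for B:
  BN@(2,4): attacks (4,5) (0,5) (3,2) (4,3) (1,2) (0,3)
  BQ@(3,1): attacks (3,2) (3,3) (3,0) (4,1) (5,1) (2,1) (1,1) (0,1) (4,2) (5,3) (4,0) (2,2) (1,3) (2,0) [ray(0,1) blocked at (3,3); ray(-1,0) blocked at (0,1); ray(-1,1) blocked at (1,3)]
  BB@(3,3): attacks (4,4) (5,5) (4,2) (5,1) (2,4) (2,2) (1,1) (0,0) [ray(-1,1) blocked at (2,4)]
B attacks (3,2): yes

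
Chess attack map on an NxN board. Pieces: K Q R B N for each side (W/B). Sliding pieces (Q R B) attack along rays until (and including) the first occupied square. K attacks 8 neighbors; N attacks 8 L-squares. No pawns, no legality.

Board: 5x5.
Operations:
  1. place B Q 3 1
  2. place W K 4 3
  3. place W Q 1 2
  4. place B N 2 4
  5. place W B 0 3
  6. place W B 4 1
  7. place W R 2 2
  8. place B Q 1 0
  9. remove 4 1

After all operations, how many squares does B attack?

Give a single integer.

Answer: 16

Derivation:
Op 1: place BQ@(3,1)
Op 2: place WK@(4,3)
Op 3: place WQ@(1,2)
Op 4: place BN@(2,4)
Op 5: place WB@(0,3)
Op 6: place WB@(4,1)
Op 7: place WR@(2,2)
Op 8: place BQ@(1,0)
Op 9: remove (4,1)
Per-piece attacks for B:
  BQ@(1,0): attacks (1,1) (1,2) (2,0) (3,0) (4,0) (0,0) (2,1) (3,2) (4,3) (0,1) [ray(0,1) blocked at (1,2); ray(1,1) blocked at (4,3)]
  BN@(2,4): attacks (3,2) (4,3) (1,2) (0,3)
  BQ@(3,1): attacks (3,2) (3,3) (3,4) (3,0) (4,1) (2,1) (1,1) (0,1) (4,2) (4,0) (2,2) (2,0) [ray(-1,1) blocked at (2,2)]
Union (16 distinct): (0,0) (0,1) (0,3) (1,1) (1,2) (2,0) (2,1) (2,2) (3,0) (3,2) (3,3) (3,4) (4,0) (4,1) (4,2) (4,3)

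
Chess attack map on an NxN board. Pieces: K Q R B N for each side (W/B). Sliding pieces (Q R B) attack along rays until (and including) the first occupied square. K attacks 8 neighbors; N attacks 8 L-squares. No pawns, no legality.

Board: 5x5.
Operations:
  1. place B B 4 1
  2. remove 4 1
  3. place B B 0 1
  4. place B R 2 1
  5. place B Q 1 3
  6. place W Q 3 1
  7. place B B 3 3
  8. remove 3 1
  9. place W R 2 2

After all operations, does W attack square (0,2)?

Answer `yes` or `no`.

Op 1: place BB@(4,1)
Op 2: remove (4,1)
Op 3: place BB@(0,1)
Op 4: place BR@(2,1)
Op 5: place BQ@(1,3)
Op 6: place WQ@(3,1)
Op 7: place BB@(3,3)
Op 8: remove (3,1)
Op 9: place WR@(2,2)
Per-piece attacks for W:
  WR@(2,2): attacks (2,3) (2,4) (2,1) (3,2) (4,2) (1,2) (0,2) [ray(0,-1) blocked at (2,1)]
W attacks (0,2): yes

Answer: yes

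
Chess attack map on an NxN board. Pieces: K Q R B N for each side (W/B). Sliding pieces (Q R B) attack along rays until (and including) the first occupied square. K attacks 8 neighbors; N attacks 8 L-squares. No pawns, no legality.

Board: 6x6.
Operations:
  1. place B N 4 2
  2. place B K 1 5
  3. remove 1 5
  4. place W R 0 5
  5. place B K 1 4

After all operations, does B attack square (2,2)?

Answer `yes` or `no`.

Op 1: place BN@(4,2)
Op 2: place BK@(1,5)
Op 3: remove (1,5)
Op 4: place WR@(0,5)
Op 5: place BK@(1,4)
Per-piece attacks for B:
  BK@(1,4): attacks (1,5) (1,3) (2,4) (0,4) (2,5) (2,3) (0,5) (0,3)
  BN@(4,2): attacks (5,4) (3,4) (2,3) (5,0) (3,0) (2,1)
B attacks (2,2): no

Answer: no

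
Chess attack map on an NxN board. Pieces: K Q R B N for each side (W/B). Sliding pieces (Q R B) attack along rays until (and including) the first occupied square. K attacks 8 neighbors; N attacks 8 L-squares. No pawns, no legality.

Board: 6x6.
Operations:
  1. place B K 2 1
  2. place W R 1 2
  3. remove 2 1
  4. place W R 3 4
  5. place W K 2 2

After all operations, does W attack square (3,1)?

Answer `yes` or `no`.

Answer: yes

Derivation:
Op 1: place BK@(2,1)
Op 2: place WR@(1,2)
Op 3: remove (2,1)
Op 4: place WR@(3,4)
Op 5: place WK@(2,2)
Per-piece attacks for W:
  WR@(1,2): attacks (1,3) (1,4) (1,5) (1,1) (1,0) (2,2) (0,2) [ray(1,0) blocked at (2,2)]
  WK@(2,2): attacks (2,3) (2,1) (3,2) (1,2) (3,3) (3,1) (1,3) (1,1)
  WR@(3,4): attacks (3,5) (3,3) (3,2) (3,1) (3,0) (4,4) (5,4) (2,4) (1,4) (0,4)
W attacks (3,1): yes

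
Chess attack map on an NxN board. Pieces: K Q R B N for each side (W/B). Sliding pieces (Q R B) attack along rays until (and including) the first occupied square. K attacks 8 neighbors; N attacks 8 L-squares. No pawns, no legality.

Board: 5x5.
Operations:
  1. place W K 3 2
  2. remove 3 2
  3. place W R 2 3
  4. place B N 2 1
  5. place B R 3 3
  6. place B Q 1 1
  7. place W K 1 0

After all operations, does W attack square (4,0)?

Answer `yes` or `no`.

Answer: no

Derivation:
Op 1: place WK@(3,2)
Op 2: remove (3,2)
Op 3: place WR@(2,3)
Op 4: place BN@(2,1)
Op 5: place BR@(3,3)
Op 6: place BQ@(1,1)
Op 7: place WK@(1,0)
Per-piece attacks for W:
  WK@(1,0): attacks (1,1) (2,0) (0,0) (2,1) (0,1)
  WR@(2,3): attacks (2,4) (2,2) (2,1) (3,3) (1,3) (0,3) [ray(0,-1) blocked at (2,1); ray(1,0) blocked at (3,3)]
W attacks (4,0): no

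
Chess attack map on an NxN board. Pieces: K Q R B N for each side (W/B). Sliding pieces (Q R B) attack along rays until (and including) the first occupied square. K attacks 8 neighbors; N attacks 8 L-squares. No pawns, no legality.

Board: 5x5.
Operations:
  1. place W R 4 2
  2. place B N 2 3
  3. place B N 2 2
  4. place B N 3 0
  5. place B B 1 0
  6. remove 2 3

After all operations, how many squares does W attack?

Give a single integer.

Answer: 6

Derivation:
Op 1: place WR@(4,2)
Op 2: place BN@(2,3)
Op 3: place BN@(2,2)
Op 4: place BN@(3,0)
Op 5: place BB@(1,0)
Op 6: remove (2,3)
Per-piece attacks for W:
  WR@(4,2): attacks (4,3) (4,4) (4,1) (4,0) (3,2) (2,2) [ray(-1,0) blocked at (2,2)]
Union (6 distinct): (2,2) (3,2) (4,0) (4,1) (4,3) (4,4)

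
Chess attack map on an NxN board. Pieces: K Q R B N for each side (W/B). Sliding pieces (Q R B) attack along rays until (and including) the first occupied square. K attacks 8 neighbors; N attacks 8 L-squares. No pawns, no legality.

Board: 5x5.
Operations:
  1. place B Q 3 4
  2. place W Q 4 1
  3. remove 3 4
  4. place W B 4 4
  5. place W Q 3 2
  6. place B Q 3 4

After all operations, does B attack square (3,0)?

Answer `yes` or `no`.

Op 1: place BQ@(3,4)
Op 2: place WQ@(4,1)
Op 3: remove (3,4)
Op 4: place WB@(4,4)
Op 5: place WQ@(3,2)
Op 6: place BQ@(3,4)
Per-piece attacks for B:
  BQ@(3,4): attacks (3,3) (3,2) (4,4) (2,4) (1,4) (0,4) (4,3) (2,3) (1,2) (0,1) [ray(0,-1) blocked at (3,2); ray(1,0) blocked at (4,4)]
B attacks (3,0): no

Answer: no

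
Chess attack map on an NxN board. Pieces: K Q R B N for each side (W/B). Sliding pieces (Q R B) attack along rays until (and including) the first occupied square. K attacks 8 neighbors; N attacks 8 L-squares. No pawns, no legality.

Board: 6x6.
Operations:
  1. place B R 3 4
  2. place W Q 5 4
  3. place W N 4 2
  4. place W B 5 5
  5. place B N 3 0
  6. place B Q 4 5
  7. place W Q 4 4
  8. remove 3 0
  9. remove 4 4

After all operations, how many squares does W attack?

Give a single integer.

Op 1: place BR@(3,4)
Op 2: place WQ@(5,4)
Op 3: place WN@(4,2)
Op 4: place WB@(5,5)
Op 5: place BN@(3,0)
Op 6: place BQ@(4,5)
Op 7: place WQ@(4,4)
Op 8: remove (3,0)
Op 9: remove (4,4)
Per-piece attacks for W:
  WN@(4,2): attacks (5,4) (3,4) (2,3) (5,0) (3,0) (2,1)
  WQ@(5,4): attacks (5,5) (5,3) (5,2) (5,1) (5,0) (4,4) (3,4) (4,5) (4,3) (3,2) (2,1) (1,0) [ray(0,1) blocked at (5,5); ray(-1,0) blocked at (3,4); ray(-1,1) blocked at (4,5)]
  WB@(5,5): attacks (4,4) (3,3) (2,2) (1,1) (0,0)
Union (19 distinct): (0,0) (1,0) (1,1) (2,1) (2,2) (2,3) (3,0) (3,2) (3,3) (3,4) (4,3) (4,4) (4,5) (5,0) (5,1) (5,2) (5,3) (5,4) (5,5)

Answer: 19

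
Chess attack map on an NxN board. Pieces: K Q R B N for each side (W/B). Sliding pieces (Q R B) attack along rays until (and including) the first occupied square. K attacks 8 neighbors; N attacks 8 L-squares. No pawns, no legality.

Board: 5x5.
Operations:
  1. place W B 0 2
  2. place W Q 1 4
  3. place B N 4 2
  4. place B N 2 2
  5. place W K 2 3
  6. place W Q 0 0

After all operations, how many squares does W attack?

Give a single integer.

Op 1: place WB@(0,2)
Op 2: place WQ@(1,4)
Op 3: place BN@(4,2)
Op 4: place BN@(2,2)
Op 5: place WK@(2,3)
Op 6: place WQ@(0,0)
Per-piece attacks for W:
  WQ@(0,0): attacks (0,1) (0,2) (1,0) (2,0) (3,0) (4,0) (1,1) (2,2) [ray(0,1) blocked at (0,2); ray(1,1) blocked at (2,2)]
  WB@(0,2): attacks (1,3) (2,4) (1,1) (2,0)
  WQ@(1,4): attacks (1,3) (1,2) (1,1) (1,0) (2,4) (3,4) (4,4) (0,4) (2,3) (0,3) [ray(1,-1) blocked at (2,3)]
  WK@(2,3): attacks (2,4) (2,2) (3,3) (1,3) (3,4) (3,2) (1,4) (1,2)
Union (19 distinct): (0,1) (0,2) (0,3) (0,4) (1,0) (1,1) (1,2) (1,3) (1,4) (2,0) (2,2) (2,3) (2,4) (3,0) (3,2) (3,3) (3,4) (4,0) (4,4)

Answer: 19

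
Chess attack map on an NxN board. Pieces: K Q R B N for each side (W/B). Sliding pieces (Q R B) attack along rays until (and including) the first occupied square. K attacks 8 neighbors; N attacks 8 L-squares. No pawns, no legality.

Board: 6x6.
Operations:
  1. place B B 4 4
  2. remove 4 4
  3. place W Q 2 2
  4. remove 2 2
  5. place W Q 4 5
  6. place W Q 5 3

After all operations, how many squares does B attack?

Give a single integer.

Op 1: place BB@(4,4)
Op 2: remove (4,4)
Op 3: place WQ@(2,2)
Op 4: remove (2,2)
Op 5: place WQ@(4,5)
Op 6: place WQ@(5,3)
Per-piece attacks for B:
Union (0 distinct): (none)

Answer: 0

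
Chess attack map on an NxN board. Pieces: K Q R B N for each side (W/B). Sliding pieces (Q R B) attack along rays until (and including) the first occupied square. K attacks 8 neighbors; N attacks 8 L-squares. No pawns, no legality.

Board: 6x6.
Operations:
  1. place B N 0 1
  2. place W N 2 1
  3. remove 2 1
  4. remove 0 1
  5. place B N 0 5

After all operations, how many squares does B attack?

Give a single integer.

Answer: 2

Derivation:
Op 1: place BN@(0,1)
Op 2: place WN@(2,1)
Op 3: remove (2,1)
Op 4: remove (0,1)
Op 5: place BN@(0,5)
Per-piece attacks for B:
  BN@(0,5): attacks (1,3) (2,4)
Union (2 distinct): (1,3) (2,4)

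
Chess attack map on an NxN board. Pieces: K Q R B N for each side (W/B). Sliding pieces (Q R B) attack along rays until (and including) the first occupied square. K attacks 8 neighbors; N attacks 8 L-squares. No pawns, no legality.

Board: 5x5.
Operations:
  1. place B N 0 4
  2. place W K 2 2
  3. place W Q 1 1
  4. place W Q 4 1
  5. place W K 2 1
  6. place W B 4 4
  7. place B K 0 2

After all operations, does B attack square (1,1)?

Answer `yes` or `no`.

Answer: yes

Derivation:
Op 1: place BN@(0,4)
Op 2: place WK@(2,2)
Op 3: place WQ@(1,1)
Op 4: place WQ@(4,1)
Op 5: place WK@(2,1)
Op 6: place WB@(4,4)
Op 7: place BK@(0,2)
Per-piece attacks for B:
  BK@(0,2): attacks (0,3) (0,1) (1,2) (1,3) (1,1)
  BN@(0,4): attacks (1,2) (2,3)
B attacks (1,1): yes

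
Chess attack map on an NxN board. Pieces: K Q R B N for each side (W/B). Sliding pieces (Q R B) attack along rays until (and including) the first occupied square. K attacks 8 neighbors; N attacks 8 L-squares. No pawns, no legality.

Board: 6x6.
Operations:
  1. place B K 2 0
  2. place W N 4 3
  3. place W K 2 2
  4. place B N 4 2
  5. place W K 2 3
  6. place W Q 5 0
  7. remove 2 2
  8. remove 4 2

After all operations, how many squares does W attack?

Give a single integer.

Answer: 20

Derivation:
Op 1: place BK@(2,0)
Op 2: place WN@(4,3)
Op 3: place WK@(2,2)
Op 4: place BN@(4,2)
Op 5: place WK@(2,3)
Op 6: place WQ@(5,0)
Op 7: remove (2,2)
Op 8: remove (4,2)
Per-piece attacks for W:
  WK@(2,3): attacks (2,4) (2,2) (3,3) (1,3) (3,4) (3,2) (1,4) (1,2)
  WN@(4,3): attacks (5,5) (3,5) (2,4) (5,1) (3,1) (2,2)
  WQ@(5,0): attacks (5,1) (5,2) (5,3) (5,4) (5,5) (4,0) (3,0) (2,0) (4,1) (3,2) (2,3) [ray(-1,0) blocked at (2,0); ray(-1,1) blocked at (2,3)]
Union (20 distinct): (1,2) (1,3) (1,4) (2,0) (2,2) (2,3) (2,4) (3,0) (3,1) (3,2) (3,3) (3,4) (3,5) (4,0) (4,1) (5,1) (5,2) (5,3) (5,4) (5,5)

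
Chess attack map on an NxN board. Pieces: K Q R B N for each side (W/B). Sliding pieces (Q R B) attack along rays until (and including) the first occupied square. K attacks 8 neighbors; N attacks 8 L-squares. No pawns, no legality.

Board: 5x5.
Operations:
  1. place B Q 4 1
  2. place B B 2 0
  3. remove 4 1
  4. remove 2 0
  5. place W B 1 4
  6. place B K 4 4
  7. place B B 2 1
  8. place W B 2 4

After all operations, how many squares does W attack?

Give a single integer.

Answer: 8

Derivation:
Op 1: place BQ@(4,1)
Op 2: place BB@(2,0)
Op 3: remove (4,1)
Op 4: remove (2,0)
Op 5: place WB@(1,4)
Op 6: place BK@(4,4)
Op 7: place BB@(2,1)
Op 8: place WB@(2,4)
Per-piece attacks for W:
  WB@(1,4): attacks (2,3) (3,2) (4,1) (0,3)
  WB@(2,4): attacks (3,3) (4,2) (1,3) (0,2)
Union (8 distinct): (0,2) (0,3) (1,3) (2,3) (3,2) (3,3) (4,1) (4,2)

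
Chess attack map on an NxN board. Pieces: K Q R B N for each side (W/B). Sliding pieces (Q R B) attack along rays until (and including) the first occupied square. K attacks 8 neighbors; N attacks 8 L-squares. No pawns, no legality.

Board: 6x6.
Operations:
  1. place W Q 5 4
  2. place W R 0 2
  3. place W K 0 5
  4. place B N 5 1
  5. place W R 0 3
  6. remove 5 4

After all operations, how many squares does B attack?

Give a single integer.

Answer: 3

Derivation:
Op 1: place WQ@(5,4)
Op 2: place WR@(0,2)
Op 3: place WK@(0,5)
Op 4: place BN@(5,1)
Op 5: place WR@(0,3)
Op 6: remove (5,4)
Per-piece attacks for B:
  BN@(5,1): attacks (4,3) (3,2) (3,0)
Union (3 distinct): (3,0) (3,2) (4,3)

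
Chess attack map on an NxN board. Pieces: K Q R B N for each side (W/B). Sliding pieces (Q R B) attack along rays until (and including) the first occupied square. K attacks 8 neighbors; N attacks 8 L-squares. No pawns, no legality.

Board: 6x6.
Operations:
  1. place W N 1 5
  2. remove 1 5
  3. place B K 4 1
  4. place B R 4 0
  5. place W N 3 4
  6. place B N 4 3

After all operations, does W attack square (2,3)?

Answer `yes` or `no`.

Op 1: place WN@(1,5)
Op 2: remove (1,5)
Op 3: place BK@(4,1)
Op 4: place BR@(4,0)
Op 5: place WN@(3,4)
Op 6: place BN@(4,3)
Per-piece attacks for W:
  WN@(3,4): attacks (5,5) (1,5) (4,2) (5,3) (2,2) (1,3)
W attacks (2,3): no

Answer: no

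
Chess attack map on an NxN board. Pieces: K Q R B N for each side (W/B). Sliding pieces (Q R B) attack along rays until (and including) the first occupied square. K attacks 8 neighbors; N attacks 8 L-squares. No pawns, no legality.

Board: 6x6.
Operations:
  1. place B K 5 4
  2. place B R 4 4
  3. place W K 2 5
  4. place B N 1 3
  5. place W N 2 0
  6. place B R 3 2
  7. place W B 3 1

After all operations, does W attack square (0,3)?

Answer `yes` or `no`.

Answer: no

Derivation:
Op 1: place BK@(5,4)
Op 2: place BR@(4,4)
Op 3: place WK@(2,5)
Op 4: place BN@(1,3)
Op 5: place WN@(2,0)
Op 6: place BR@(3,2)
Op 7: place WB@(3,1)
Per-piece attacks for W:
  WN@(2,0): attacks (3,2) (4,1) (1,2) (0,1)
  WK@(2,5): attacks (2,4) (3,5) (1,5) (3,4) (1,4)
  WB@(3,1): attacks (4,2) (5,3) (4,0) (2,2) (1,3) (2,0) [ray(-1,1) blocked at (1,3); ray(-1,-1) blocked at (2,0)]
W attacks (0,3): no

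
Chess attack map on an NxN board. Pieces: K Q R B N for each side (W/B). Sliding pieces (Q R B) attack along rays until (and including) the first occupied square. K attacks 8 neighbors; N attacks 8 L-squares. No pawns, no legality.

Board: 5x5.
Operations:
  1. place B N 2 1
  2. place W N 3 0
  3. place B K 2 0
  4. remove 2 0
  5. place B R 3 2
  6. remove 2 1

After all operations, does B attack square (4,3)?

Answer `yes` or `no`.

Op 1: place BN@(2,1)
Op 2: place WN@(3,0)
Op 3: place BK@(2,0)
Op 4: remove (2,0)
Op 5: place BR@(3,2)
Op 6: remove (2,1)
Per-piece attacks for B:
  BR@(3,2): attacks (3,3) (3,4) (3,1) (3,0) (4,2) (2,2) (1,2) (0,2) [ray(0,-1) blocked at (3,0)]
B attacks (4,3): no

Answer: no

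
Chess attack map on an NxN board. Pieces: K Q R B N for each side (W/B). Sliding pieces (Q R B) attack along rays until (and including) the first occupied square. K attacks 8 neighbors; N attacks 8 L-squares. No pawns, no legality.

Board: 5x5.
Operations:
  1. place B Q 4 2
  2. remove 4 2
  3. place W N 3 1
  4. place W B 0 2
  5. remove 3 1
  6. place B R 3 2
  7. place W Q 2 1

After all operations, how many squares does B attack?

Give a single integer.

Op 1: place BQ@(4,2)
Op 2: remove (4,2)
Op 3: place WN@(3,1)
Op 4: place WB@(0,2)
Op 5: remove (3,1)
Op 6: place BR@(3,2)
Op 7: place WQ@(2,1)
Per-piece attacks for B:
  BR@(3,2): attacks (3,3) (3,4) (3,1) (3,0) (4,2) (2,2) (1,2) (0,2) [ray(-1,0) blocked at (0,2)]
Union (8 distinct): (0,2) (1,2) (2,2) (3,0) (3,1) (3,3) (3,4) (4,2)

Answer: 8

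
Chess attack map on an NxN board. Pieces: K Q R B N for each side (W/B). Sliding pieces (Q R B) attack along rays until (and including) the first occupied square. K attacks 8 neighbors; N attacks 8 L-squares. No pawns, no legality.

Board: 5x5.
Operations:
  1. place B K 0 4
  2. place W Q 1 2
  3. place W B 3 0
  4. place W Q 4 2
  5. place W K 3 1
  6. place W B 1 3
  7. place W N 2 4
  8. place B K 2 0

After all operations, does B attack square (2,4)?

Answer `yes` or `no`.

Op 1: place BK@(0,4)
Op 2: place WQ@(1,2)
Op 3: place WB@(3,0)
Op 4: place WQ@(4,2)
Op 5: place WK@(3,1)
Op 6: place WB@(1,3)
Op 7: place WN@(2,4)
Op 8: place BK@(2,0)
Per-piece attacks for B:
  BK@(0,4): attacks (0,3) (1,4) (1,3)
  BK@(2,0): attacks (2,1) (3,0) (1,0) (3,1) (1,1)
B attacks (2,4): no

Answer: no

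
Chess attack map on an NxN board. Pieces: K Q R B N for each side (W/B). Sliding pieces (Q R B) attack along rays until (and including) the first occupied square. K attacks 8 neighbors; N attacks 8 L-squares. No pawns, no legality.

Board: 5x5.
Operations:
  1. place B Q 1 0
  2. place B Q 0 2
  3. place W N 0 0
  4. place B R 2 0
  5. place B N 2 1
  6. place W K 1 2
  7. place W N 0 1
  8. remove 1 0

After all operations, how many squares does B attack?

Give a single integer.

Answer: 16

Derivation:
Op 1: place BQ@(1,0)
Op 2: place BQ@(0,2)
Op 3: place WN@(0,0)
Op 4: place BR@(2,0)
Op 5: place BN@(2,1)
Op 6: place WK@(1,2)
Op 7: place WN@(0,1)
Op 8: remove (1,0)
Per-piece attacks for B:
  BQ@(0,2): attacks (0,3) (0,4) (0,1) (1,2) (1,3) (2,4) (1,1) (2,0) [ray(0,-1) blocked at (0,1); ray(1,0) blocked at (1,2); ray(1,-1) blocked at (2,0)]
  BR@(2,0): attacks (2,1) (3,0) (4,0) (1,0) (0,0) [ray(0,1) blocked at (2,1); ray(-1,0) blocked at (0,0)]
  BN@(2,1): attacks (3,3) (4,2) (1,3) (0,2) (4,0) (0,0)
Union (16 distinct): (0,0) (0,1) (0,2) (0,3) (0,4) (1,0) (1,1) (1,2) (1,3) (2,0) (2,1) (2,4) (3,0) (3,3) (4,0) (4,2)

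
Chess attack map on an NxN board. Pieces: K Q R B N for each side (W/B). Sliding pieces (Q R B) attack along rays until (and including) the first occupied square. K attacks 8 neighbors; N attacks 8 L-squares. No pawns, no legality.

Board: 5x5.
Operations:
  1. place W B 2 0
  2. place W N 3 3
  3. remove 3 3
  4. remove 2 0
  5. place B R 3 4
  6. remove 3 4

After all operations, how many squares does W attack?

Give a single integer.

Answer: 0

Derivation:
Op 1: place WB@(2,0)
Op 2: place WN@(3,3)
Op 3: remove (3,3)
Op 4: remove (2,0)
Op 5: place BR@(3,4)
Op 6: remove (3,4)
Per-piece attacks for W:
Union (0 distinct): (none)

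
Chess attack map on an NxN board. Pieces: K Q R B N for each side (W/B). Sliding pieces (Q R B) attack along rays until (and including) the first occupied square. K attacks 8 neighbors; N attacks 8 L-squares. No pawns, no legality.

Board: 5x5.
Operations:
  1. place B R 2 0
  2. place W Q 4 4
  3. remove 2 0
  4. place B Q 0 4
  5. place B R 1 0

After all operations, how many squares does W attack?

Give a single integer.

Answer: 12

Derivation:
Op 1: place BR@(2,0)
Op 2: place WQ@(4,4)
Op 3: remove (2,0)
Op 4: place BQ@(0,4)
Op 5: place BR@(1,0)
Per-piece attacks for W:
  WQ@(4,4): attacks (4,3) (4,2) (4,1) (4,0) (3,4) (2,4) (1,4) (0,4) (3,3) (2,2) (1,1) (0,0) [ray(-1,0) blocked at (0,4)]
Union (12 distinct): (0,0) (0,4) (1,1) (1,4) (2,2) (2,4) (3,3) (3,4) (4,0) (4,1) (4,2) (4,3)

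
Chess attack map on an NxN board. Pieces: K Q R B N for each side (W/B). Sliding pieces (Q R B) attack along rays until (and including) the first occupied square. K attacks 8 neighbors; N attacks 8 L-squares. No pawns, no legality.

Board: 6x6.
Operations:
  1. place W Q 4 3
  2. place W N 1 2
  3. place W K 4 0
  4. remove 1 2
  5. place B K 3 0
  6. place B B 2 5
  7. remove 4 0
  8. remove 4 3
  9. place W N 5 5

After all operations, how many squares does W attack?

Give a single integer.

Op 1: place WQ@(4,3)
Op 2: place WN@(1,2)
Op 3: place WK@(4,0)
Op 4: remove (1,2)
Op 5: place BK@(3,0)
Op 6: place BB@(2,5)
Op 7: remove (4,0)
Op 8: remove (4,3)
Op 9: place WN@(5,5)
Per-piece attacks for W:
  WN@(5,5): attacks (4,3) (3,4)
Union (2 distinct): (3,4) (4,3)

Answer: 2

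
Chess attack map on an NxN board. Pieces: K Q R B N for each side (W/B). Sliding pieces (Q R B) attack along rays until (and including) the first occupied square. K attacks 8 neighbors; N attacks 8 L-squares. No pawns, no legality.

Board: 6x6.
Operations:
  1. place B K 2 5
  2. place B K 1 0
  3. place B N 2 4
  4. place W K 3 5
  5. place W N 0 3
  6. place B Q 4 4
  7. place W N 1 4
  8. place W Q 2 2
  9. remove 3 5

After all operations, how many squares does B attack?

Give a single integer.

Answer: 24

Derivation:
Op 1: place BK@(2,5)
Op 2: place BK@(1,0)
Op 3: place BN@(2,4)
Op 4: place WK@(3,5)
Op 5: place WN@(0,3)
Op 6: place BQ@(4,4)
Op 7: place WN@(1,4)
Op 8: place WQ@(2,2)
Op 9: remove (3,5)
Per-piece attacks for B:
  BK@(1,0): attacks (1,1) (2,0) (0,0) (2,1) (0,1)
  BN@(2,4): attacks (4,5) (0,5) (3,2) (4,3) (1,2) (0,3)
  BK@(2,5): attacks (2,4) (3,5) (1,5) (3,4) (1,4)
  BQ@(4,4): attacks (4,5) (4,3) (4,2) (4,1) (4,0) (5,4) (3,4) (2,4) (5,5) (5,3) (3,5) (3,3) (2,2) [ray(-1,0) blocked at (2,4); ray(-1,-1) blocked at (2,2)]
Union (24 distinct): (0,0) (0,1) (0,3) (0,5) (1,1) (1,2) (1,4) (1,5) (2,0) (2,1) (2,2) (2,4) (3,2) (3,3) (3,4) (3,5) (4,0) (4,1) (4,2) (4,3) (4,5) (5,3) (5,4) (5,5)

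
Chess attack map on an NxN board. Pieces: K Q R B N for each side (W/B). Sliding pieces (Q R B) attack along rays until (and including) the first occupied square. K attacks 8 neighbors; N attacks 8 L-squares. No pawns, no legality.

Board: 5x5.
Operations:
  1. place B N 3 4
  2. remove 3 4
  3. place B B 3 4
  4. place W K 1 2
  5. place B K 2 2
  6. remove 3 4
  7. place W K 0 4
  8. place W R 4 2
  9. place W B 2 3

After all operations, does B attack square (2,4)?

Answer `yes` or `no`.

Answer: no

Derivation:
Op 1: place BN@(3,4)
Op 2: remove (3,4)
Op 3: place BB@(3,4)
Op 4: place WK@(1,2)
Op 5: place BK@(2,2)
Op 6: remove (3,4)
Op 7: place WK@(0,4)
Op 8: place WR@(4,2)
Op 9: place WB@(2,3)
Per-piece attacks for B:
  BK@(2,2): attacks (2,3) (2,1) (3,2) (1,2) (3,3) (3,1) (1,3) (1,1)
B attacks (2,4): no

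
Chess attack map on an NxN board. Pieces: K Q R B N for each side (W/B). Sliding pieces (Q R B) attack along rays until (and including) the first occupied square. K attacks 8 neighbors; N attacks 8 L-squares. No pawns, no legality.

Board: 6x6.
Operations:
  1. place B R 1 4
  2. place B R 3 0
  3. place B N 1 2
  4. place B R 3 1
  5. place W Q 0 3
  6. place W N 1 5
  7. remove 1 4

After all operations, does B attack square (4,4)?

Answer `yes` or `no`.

Op 1: place BR@(1,4)
Op 2: place BR@(3,0)
Op 3: place BN@(1,2)
Op 4: place BR@(3,1)
Op 5: place WQ@(0,3)
Op 6: place WN@(1,5)
Op 7: remove (1,4)
Per-piece attacks for B:
  BN@(1,2): attacks (2,4) (3,3) (0,4) (2,0) (3,1) (0,0)
  BR@(3,0): attacks (3,1) (4,0) (5,0) (2,0) (1,0) (0,0) [ray(0,1) blocked at (3,1)]
  BR@(3,1): attacks (3,2) (3,3) (3,4) (3,5) (3,0) (4,1) (5,1) (2,1) (1,1) (0,1) [ray(0,-1) blocked at (3,0)]
B attacks (4,4): no

Answer: no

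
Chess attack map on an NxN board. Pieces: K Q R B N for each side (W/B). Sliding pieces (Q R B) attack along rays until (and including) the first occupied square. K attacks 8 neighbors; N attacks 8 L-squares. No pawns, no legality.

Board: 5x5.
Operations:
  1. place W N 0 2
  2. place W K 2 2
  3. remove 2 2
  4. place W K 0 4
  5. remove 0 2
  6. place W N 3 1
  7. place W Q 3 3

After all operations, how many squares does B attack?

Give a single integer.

Op 1: place WN@(0,2)
Op 2: place WK@(2,2)
Op 3: remove (2,2)
Op 4: place WK@(0,4)
Op 5: remove (0,2)
Op 6: place WN@(3,1)
Op 7: place WQ@(3,3)
Per-piece attacks for B:
Union (0 distinct): (none)

Answer: 0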